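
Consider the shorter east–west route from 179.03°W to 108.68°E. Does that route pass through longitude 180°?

Naïve |108.68 − -179.03| = 287.71° > 180°, so the shorter arc goes the other way round — across 180°.
Signed shortest Δλ = ((108.68 − -179.03 + 180) mod 360) − 180 = -72.29°.
Going west by 72.29° from -179.03° passes through 180° before reaching +108.68°.

Yes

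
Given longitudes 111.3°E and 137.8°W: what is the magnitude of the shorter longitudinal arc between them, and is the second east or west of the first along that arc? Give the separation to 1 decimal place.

Raw difference: -137.8 − 111.3 = -249.1°.
Normalise into (−180°, 180°]: -249.1° + 360° = 110.9°.
Positive ⇒ the second point lies to the east; separation 110.9°.

110.9° east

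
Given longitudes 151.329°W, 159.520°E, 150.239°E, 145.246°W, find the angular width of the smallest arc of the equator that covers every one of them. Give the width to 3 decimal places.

Sort the longitudes: -151.329°, -145.246°, +150.239°, +159.520°.
Eastward gaps between consecutive values (wrapping around): 6.083°, 295.485°, 9.281°, 49.151°.
Largest gap = 295.485° ⇒ minimal covering band is its complement: 360° − 295.485° = 64.515°.
Band runs from +150.239° eastward to -145.246°, crossing the antimeridian.

64.515°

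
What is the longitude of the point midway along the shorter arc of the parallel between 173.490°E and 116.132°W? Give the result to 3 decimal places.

151.321°W

Signed shortest Δλ from +173.490° to -116.132° is +70.378°.
Midpoint longitude = +173.490° + (+70.378°)/2 = +173.490° + 35.189° = +208.679°.
Normalise into (−180°, 180°]: -151.321°.
(The naïve average (+173.490 + -116.132)/2 = 28.679° is on the wrong side of the globe.)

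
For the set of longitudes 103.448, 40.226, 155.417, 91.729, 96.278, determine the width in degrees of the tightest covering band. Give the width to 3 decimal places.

115.191°

Sort the longitudes: +40.226°, +91.729°, +96.278°, +103.448°, +155.417°.
Eastward gaps between consecutive values (wrapping around): 51.503°, 4.549°, 7.170°, 51.969°, 244.809°.
Largest gap = 244.809° ⇒ minimal covering band is its complement: 360° − 244.809° = 115.191°.
Band runs from +40.226° eastward to +155.417°.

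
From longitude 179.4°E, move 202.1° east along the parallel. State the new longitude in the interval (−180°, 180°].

Start at +179.4°; shift +202.1° → +381.5°.
+381.5° lies outside (−180°, 180°]; subtract 360° → +21.5°.

21.5°E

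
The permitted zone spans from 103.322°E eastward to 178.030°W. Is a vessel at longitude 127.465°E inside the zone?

Band width going east from +103.322° to -178.030°: ((-178.030 − 103.322) mod 360) = 78.648°.
Offset of +127.465° east of the west edge: ((127.465 − 103.322) mod 360) = 24.143°.
24.143° ≤ 78.648° ⇒ inside.

Yes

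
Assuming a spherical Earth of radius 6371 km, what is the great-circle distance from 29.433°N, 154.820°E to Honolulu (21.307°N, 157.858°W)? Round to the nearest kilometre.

4807 km

Δλ = -157.858 − 154.820 = -312.678°; wrapped into (−180°, 180°]: 47.322°.
Δφ = 21.307 − 29.433 = -8.126°.
a = sin²(Δφ/2) + cos φ₁ · cos φ₂ · sin²(Δλ/2) = 0.135705.
c = 2·atan2(√a, √(1−a)) = 0.75454 rad → d = 6371·c ≈ 4807.15 km.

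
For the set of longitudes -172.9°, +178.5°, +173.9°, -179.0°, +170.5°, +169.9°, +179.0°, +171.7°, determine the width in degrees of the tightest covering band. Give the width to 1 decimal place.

17.2°

Sort the longitudes: -179.0°, -172.9°, +169.9°, +170.5°, +171.7°, +173.9°, +178.5°, +179.0°.
Eastward gaps between consecutive values (wrapping around): 6.1°, 342.8°, 0.6°, 1.2°, 2.2°, 4.6°, 0.5°, 2.0°.
Largest gap = 342.8° ⇒ minimal covering band is its complement: 360° − 342.8° = 17.2°.
Band runs from +169.9° eastward to -172.9°, crossing the antimeridian.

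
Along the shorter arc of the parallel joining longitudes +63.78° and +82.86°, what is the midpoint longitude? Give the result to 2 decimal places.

Signed shortest Δλ from +63.78° to +82.86° is +19.08°.
Midpoint longitude = +63.78° + (+19.08°)/2 = +63.78° + 9.54° = +73.32°.

+73.32°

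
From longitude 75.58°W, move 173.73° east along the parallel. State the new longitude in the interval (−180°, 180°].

Start at -75.58°; shift +173.73° → +98.15°.
+98.15° already lies in (−180°, 180°].

98.15°E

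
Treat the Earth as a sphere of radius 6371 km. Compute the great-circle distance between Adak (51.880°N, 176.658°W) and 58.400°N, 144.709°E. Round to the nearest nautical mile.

1361 nmi

Δλ = 144.709 − -176.658 = 321.367°; wrapped into (−180°, 180°]: -38.633°.
Δφ = 58.400 − 51.880 = 6.520°.
a = sin²(Δφ/2) + cos φ₁ · cos φ₂ · sin²(Δλ/2) = 0.038627.
c = 2·atan2(√a, √(1−a)) = 0.39565 rad → d = 6371·c ≈ 2520.69 km ≈ 1361.06 nmi.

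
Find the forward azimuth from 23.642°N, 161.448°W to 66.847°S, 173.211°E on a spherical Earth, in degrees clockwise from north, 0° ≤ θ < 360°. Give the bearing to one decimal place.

Δλ = 173.211 − -161.448 = 334.659°; wrapped into (−180°, 180°]: -25.341°.
θ = atan2( sin Δλ · cos φ₂ , cos φ₁ · sin φ₂ − sin φ₁ · cos φ₂ · cos Δλ )
  = atan2(-0.16829, -0.98479) = -170.303° → normalised to [0°, 360°): 189.697°.

189.7°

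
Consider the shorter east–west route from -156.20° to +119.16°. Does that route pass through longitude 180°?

Naïve |119.16 − -156.20| = 275.36° > 180°, so the shorter arc goes the other way round — across 180°.
Signed shortest Δλ = ((119.16 − -156.20 + 180) mod 360) − 180 = -84.64°.
Going west by 84.64° from -156.20° passes through 180° before reaching +119.16°.

Yes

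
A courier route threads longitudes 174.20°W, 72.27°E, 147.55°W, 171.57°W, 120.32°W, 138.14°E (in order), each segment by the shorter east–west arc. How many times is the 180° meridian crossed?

3

Leg 1: -174.20° → +72.27°, shortest Δλ = -113.53° (west) — crosses 180°.
Leg 2: +72.27° → -147.55°, shortest Δλ = 140.18° (east) — crosses 180°.
Leg 3: -147.55° → -171.57°, shortest Δλ = -24.02° (west) — does not cross 180°.
Leg 4: -171.57° → -120.32°, shortest Δλ = 51.25° (east) — does not cross 180°.
Leg 5: -120.32° → +138.14°, shortest Δλ = -101.54° (west) — crosses 180°.
Total crossings: 3.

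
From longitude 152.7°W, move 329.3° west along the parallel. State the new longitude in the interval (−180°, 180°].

Start at -152.7°; shift −329.3° → -482.0°.
-482.0° lies outside (−180°, 180°]; add 360° → -122.0°.

122.0°W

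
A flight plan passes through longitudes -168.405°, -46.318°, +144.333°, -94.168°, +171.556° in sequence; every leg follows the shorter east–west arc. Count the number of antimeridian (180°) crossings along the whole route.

Leg 1: -168.405° → -46.318°, shortest Δλ = 122.087° (east) — does not cross 180°.
Leg 2: -46.318° → +144.333°, shortest Δλ = -169.349° (west) — crosses 180°.
Leg 3: +144.333° → -94.168°, shortest Δλ = 121.499° (east) — crosses 180°.
Leg 4: -94.168° → +171.556°, shortest Δλ = -94.276° (west) — crosses 180°.
Total crossings: 3.

3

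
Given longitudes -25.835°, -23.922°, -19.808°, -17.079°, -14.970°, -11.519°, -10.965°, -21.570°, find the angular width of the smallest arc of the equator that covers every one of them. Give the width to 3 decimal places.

14.870°

Sort the longitudes: -25.835°, -23.922°, -21.570°, -19.808°, -17.079°, -14.970°, -11.519°, -10.965°.
Eastward gaps between consecutive values (wrapping around): 1.913°, 2.352°, 1.762°, 2.729°, 2.109°, 3.451°, 0.554°, 345.130°.
Largest gap = 345.130° ⇒ minimal covering band is its complement: 360° − 345.130° = 14.870°.
Band runs from -25.835° eastward to -10.965°.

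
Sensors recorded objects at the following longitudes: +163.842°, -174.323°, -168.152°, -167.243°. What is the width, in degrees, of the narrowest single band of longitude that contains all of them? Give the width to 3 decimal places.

28.915°

Sort the longitudes: -174.323°, -168.152°, -167.243°, +163.842°.
Eastward gaps between consecutive values (wrapping around): 6.171°, 0.909°, 331.085°, 21.835°.
Largest gap = 331.085° ⇒ minimal covering band is its complement: 360° − 331.085° = 28.915°.
Band runs from +163.842° eastward to -167.243°, crossing the antimeridian.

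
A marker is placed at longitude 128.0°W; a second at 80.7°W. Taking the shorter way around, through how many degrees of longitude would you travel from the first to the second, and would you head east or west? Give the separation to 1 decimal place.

47.3° east

Raw difference: -80.7 − -128.0 = 47.3°.
Normalise into (−180°, 180°]: 47.3° stays 47.3°.
Positive ⇒ the second point lies to the east; separation 47.3°.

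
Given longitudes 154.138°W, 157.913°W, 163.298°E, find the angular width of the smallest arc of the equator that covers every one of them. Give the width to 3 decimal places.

42.564°

Sort the longitudes: -157.913°, -154.138°, +163.298°.
Eastward gaps between consecutive values (wrapping around): 3.775°, 317.436°, 38.789°.
Largest gap = 317.436° ⇒ minimal covering band is its complement: 360° − 317.436° = 42.564°.
Band runs from +163.298° eastward to -154.138°, crossing the antimeridian.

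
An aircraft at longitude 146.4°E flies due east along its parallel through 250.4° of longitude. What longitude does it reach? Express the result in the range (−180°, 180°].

36.8°E

Start at +146.4°; shift +250.4° → +396.8°.
+396.8° lies outside (−180°, 180°]; subtract 360° → +36.8°.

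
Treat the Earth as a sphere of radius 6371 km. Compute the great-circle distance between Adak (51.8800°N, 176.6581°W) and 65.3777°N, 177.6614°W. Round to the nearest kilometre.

Δλ = -177.6614 − -176.6581 = -1.0033°.
Δφ = 65.3777 − 51.8800 = 13.4977°.
a = sin²(Δφ/2) + cos φ₁ · cos φ₂ · sin²(Δλ/2) = 0.013830.
c = 2·atan2(√a, √(1−a)) = 0.23575 rad → d = 6371·c ≈ 1501.95 km.

1502 km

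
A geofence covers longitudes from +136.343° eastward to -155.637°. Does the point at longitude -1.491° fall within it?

Band width going east from +136.343° to -155.637°: ((-155.637 − 136.343) mod 360) = 68.020°.
Offset of -1.491° east of the west edge: ((-1.491 − 136.343) mod 360) = 222.166°.
222.166° > 68.020° ⇒ outside.

No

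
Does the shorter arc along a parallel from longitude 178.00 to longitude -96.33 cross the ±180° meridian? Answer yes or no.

Naïve |-96.33 − 178.00| = 274.33° > 180°, so the shorter arc goes the other way round — across 180°.
Signed shortest Δλ = ((-96.33 − 178.00 + 180) mod 360) − 180 = 85.67°.
Going east by 85.67° from +178.00° passes through 180° before reaching -96.33°.

Yes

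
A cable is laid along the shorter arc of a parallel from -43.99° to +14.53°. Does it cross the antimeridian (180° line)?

No

Signed shortest Δλ = ((14.53 − -43.99 + 180) mod 360) − 180 = 58.52°.
Going east by 58.52° from -43.99° reaches +14.53° without touching 180°.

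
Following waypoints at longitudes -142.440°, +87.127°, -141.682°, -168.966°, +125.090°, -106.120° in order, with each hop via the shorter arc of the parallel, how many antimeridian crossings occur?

Leg 1: -142.440° → +87.127°, shortest Δλ = -130.433° (west) — crosses 180°.
Leg 2: +87.127° → -141.682°, shortest Δλ = 131.191° (east) — crosses 180°.
Leg 3: -141.682° → -168.966°, shortest Δλ = -27.284° (west) — does not cross 180°.
Leg 4: -168.966° → +125.090°, shortest Δλ = -65.944° (west) — crosses 180°.
Leg 5: +125.090° → -106.120°, shortest Δλ = 128.79° (east) — crosses 180°.
Total crossings: 4.

4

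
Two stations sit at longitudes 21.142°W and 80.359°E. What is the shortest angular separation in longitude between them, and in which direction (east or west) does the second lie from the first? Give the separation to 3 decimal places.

Raw difference: 80.359 − -21.142 = 101.501°.
Normalise into (−180°, 180°]: 101.501° stays 101.501°.
Positive ⇒ the second point lies to the east; separation 101.501°.

101.501° east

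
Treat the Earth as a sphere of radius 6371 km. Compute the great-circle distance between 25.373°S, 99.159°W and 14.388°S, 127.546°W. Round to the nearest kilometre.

Δλ = -127.546 − -99.159 = -28.387°.
Δφ = -14.388 − -25.373 = 10.985°.
a = sin²(Δφ/2) + cos φ₁ · cos φ₂ · sin²(Δλ/2) = 0.061780.
c = 2·atan2(√a, √(1−a)) = 0.50238 rad → d = 6371·c ≈ 3200.65 km.

3201 km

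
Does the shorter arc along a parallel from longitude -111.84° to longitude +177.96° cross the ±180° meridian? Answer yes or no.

Yes

Naïve |177.96 − -111.84| = 289.8° > 180°, so the shorter arc goes the other way round — across 180°.
Signed shortest Δλ = ((177.96 − -111.84 + 180) mod 360) − 180 = -70.2°.
Going west by 70.2° from -111.84° passes through 180° before reaching +177.96°.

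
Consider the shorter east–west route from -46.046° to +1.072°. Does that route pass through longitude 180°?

No

Signed shortest Δλ = ((1.072 − -46.046 + 180) mod 360) − 180 = 47.118°.
Going east by 47.118° from -46.046° reaches +1.072° without touching 180°.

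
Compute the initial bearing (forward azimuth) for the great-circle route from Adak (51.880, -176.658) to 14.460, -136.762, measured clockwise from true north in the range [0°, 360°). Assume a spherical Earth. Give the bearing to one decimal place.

124.7°

Δλ = -136.762 − -176.658 = 39.896°.
θ = atan2( sin Δλ · cos φ₂ , cos φ₁ · sin φ₂ − sin φ₁ · cos φ₂ · cos Δλ )
  = atan2(0.62108, -0.43031) = 124.716° → normalised to [0°, 360°): 124.716°.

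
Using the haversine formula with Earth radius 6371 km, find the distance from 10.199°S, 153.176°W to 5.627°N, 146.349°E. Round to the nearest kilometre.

Δλ = 146.349 − -153.176 = 299.525°; wrapped into (−180°, 180°]: -60.475°.
Δφ = 5.627 − -10.199 = 15.826°.
a = sin²(Δφ/2) + cos φ₁ · cos φ₂ · sin²(Δλ/2) = 0.267341.
c = 2·atan2(√a, √(1−a)) = 1.08680 rad → d = 6371·c ≈ 6924.02 km.

6924 km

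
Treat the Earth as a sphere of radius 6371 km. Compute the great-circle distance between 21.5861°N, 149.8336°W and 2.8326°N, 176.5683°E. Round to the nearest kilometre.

4186 km

Δλ = 176.5683 − -149.8336 = 326.4019°; wrapped into (−180°, 180°]: -33.5981°.
Δφ = 2.8326 − 21.5861 = -18.7535°.
a = sin²(Δφ/2) + cos φ₁ · cos φ₂ · sin²(Δλ/2) = 0.104122.
c = 2·atan2(√a, √(1−a)) = 0.65712 rad → d = 6371·c ≈ 4186.49 km.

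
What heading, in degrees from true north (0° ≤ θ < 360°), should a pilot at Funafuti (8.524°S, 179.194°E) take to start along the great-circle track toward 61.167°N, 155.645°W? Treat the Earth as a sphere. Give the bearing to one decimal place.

12.4°

Δλ = -155.645 − 179.194 = -334.839°; wrapped into (−180°, 180°]: 25.161°.
θ = atan2( sin Δλ · cos φ₂ , cos φ₁ · sin φ₂ − sin φ₁ · cos φ₂ · cos Δλ )
  = atan2(0.20504, 0.93105) = 12.420° → normalised to [0°, 360°): 12.420°.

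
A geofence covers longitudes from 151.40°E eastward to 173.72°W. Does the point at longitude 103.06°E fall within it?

No

Band width going east from +151.40° to -173.72°: ((-173.72 − 151.40) mod 360) = 34.88°.
Offset of +103.06° east of the west edge: ((103.06 − 151.40) mod 360) = 311.66°.
311.66° > 34.88° ⇒ outside.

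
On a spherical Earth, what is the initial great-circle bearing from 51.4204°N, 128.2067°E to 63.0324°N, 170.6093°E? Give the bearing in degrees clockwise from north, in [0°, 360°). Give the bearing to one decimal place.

46.1°

Δλ = 170.6093 − 128.2067 = 42.4026°.
θ = atan2( sin Δλ · cos φ₂ , cos φ₁ · sin φ₂ − sin φ₁ · cos φ₂ · cos Δλ )
  = atan2(0.30580, 0.29401) = 46.126° → normalised to [0°, 360°): 46.126°.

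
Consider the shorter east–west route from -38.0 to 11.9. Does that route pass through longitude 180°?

No

Signed shortest Δλ = ((11.9 − -38.0 + 180) mod 360) − 180 = 49.9°.
Going east by 49.9° from -38.0° reaches +11.9° without touching 180°.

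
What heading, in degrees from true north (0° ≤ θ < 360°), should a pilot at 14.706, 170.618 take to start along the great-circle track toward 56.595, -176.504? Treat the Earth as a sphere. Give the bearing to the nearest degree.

Δλ = -176.504 − 170.618 = -347.122°; wrapped into (−180°, 180°]: 12.878°.
θ = atan2( sin Δλ · cos φ₂ , cos φ₁ · sin φ₂ − sin φ₁ · cos φ₂ · cos Δλ )
  = atan2(0.12271, 0.67121) = 10.360° → normalised to [0°, 360°): 10.360°.

10°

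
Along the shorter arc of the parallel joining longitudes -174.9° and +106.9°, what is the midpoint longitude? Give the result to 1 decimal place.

Signed shortest Δλ from -174.9° to +106.9° is -78.2°.
Midpoint longitude = -174.9° + (-78.2°)/2 = -174.9° − 39.1° = -214.0°.
Normalise into (−180°, 180°]: +146.0°.
(The naïve average (-174.9 + +106.9)/2 = -34.0° is on the wrong side of the globe.)

+146.0°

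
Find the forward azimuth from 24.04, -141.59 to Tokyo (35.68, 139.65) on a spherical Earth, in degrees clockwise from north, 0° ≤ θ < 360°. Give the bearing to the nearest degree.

Δλ = 139.65 − -141.59 = 281.24°; wrapped into (−180°, 180°]: -78.76°.
θ = atan2( sin Δλ · cos φ₂ , cos φ₁ · sin φ₂ − sin φ₁ · cos φ₂ · cos Δλ )
  = atan2(-0.79671, 0.46817) = -59.560° → normalised to [0°, 360°): 300.440°.

300°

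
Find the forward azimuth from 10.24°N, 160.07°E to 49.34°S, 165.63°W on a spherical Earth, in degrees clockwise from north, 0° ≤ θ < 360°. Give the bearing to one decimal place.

156.4°

Δλ = -165.63 − 160.07 = -325.70°; wrapped into (−180°, 180°]: 34.30°.
θ = atan2( sin Δλ · cos φ₂ , cos φ₁ · sin φ₂ − sin φ₁ · cos φ₂ · cos Δλ )
  = atan2(0.36718, -0.84219) = 156.444° → normalised to [0°, 360°): 156.444°.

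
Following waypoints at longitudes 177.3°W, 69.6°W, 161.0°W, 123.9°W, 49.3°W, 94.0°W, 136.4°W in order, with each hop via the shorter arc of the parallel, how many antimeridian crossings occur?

0

Leg 1: -177.3° → -69.6°, shortest Δλ = 107.7° (east) — does not cross 180°.
Leg 2: -69.6° → -161.0°, shortest Δλ = -91.4° (west) — does not cross 180°.
Leg 3: -161.0° → -123.9°, shortest Δλ = 37.1° (east) — does not cross 180°.
Leg 4: -123.9° → -49.3°, shortest Δλ = 74.6° (east) — does not cross 180°.
Leg 5: -49.3° → -94.0°, shortest Δλ = -44.7° (west) — does not cross 180°.
Leg 6: -94.0° → -136.4°, shortest Δλ = -42.4° (west) — does not cross 180°.
Total crossings: 0.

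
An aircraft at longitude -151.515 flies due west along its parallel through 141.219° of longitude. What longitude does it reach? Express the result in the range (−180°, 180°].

Start at -151.515°; shift −141.219° → -292.734°.
-292.734° lies outside (−180°, 180°]; add 360° → +67.266°.

+67.266°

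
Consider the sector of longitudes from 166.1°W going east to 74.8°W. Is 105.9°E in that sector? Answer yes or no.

No

Band width going east from -166.1° to -74.8°: ((-74.8 − -166.1) mod 360) = 91.3°.
Offset of +105.9° east of the west edge: ((105.9 − -166.1) mod 360) = 272.0°.
272.0° > 91.3° ⇒ outside.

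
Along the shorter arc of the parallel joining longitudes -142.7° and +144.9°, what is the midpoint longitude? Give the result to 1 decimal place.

Signed shortest Δλ from -142.7° to +144.9° is -72.4°.
Midpoint longitude = -142.7° + (-72.4°)/2 = -142.7° − 36.2° = -178.9°.
(The naïve average (-142.7 + +144.9)/2 = 1.1° is on the wrong side of the globe.)

-178.9°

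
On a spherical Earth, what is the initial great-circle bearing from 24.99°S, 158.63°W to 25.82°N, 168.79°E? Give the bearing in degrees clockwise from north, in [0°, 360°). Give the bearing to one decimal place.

Δλ = 168.79 − -158.63 = 327.42°; wrapped into (−180°, 180°]: -32.58°.
θ = atan2( sin Δλ · cos φ₂ , cos φ₁ · sin φ₂ − sin φ₁ · cos φ₂ · cos Δλ )
  = atan2(-0.48472, 0.71521) = -34.127° → normalised to [0°, 360°): 325.873°.

325.9°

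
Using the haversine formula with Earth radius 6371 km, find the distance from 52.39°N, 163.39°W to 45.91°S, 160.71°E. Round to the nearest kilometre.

11454 km

Δλ = 160.71 − -163.39 = 324.10°; wrapped into (−180°, 180°]: -35.90°.
Δφ = -45.91 − 52.39 = -98.30°.
a = sin²(Δφ/2) + cos φ₁ · cos φ₂ · sin²(Δλ/2) = 0.612509.
c = 2·atan2(√a, √(1−a)) = 1.79776 rad → d = 6371·c ≈ 11453.51 km.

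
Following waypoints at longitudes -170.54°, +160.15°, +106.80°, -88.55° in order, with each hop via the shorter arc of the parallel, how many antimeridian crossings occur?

Leg 1: -170.54° → +160.15°, shortest Δλ = -29.31° (west) — crosses 180°.
Leg 2: +160.15° → +106.80°, shortest Δλ = -53.35° (west) — does not cross 180°.
Leg 3: +106.80° → -88.55°, shortest Δλ = 164.65° (east) — crosses 180°.
Total crossings: 2.

2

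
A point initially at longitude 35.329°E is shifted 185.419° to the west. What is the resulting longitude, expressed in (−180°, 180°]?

Start at +35.329°; shift −185.419° → -150.090°.
-150.090° already lies in (−180°, 180°].

150.090°W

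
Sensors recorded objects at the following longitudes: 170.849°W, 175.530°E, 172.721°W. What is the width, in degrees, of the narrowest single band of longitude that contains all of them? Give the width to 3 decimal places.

13.621°

Sort the longitudes: -172.721°, -170.849°, +175.530°.
Eastward gaps between consecutive values (wrapping around): 1.872°, 346.379°, 11.749°.
Largest gap = 346.379° ⇒ minimal covering band is its complement: 360° − 346.379° = 13.621°.
Band runs from +175.530° eastward to -170.849°, crossing the antimeridian.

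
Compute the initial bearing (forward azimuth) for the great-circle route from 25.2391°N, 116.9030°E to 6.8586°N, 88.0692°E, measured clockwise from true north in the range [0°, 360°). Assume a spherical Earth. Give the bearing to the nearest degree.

241°

Δλ = 88.0692 − 116.9030 = -28.8338°.
θ = atan2( sin Δλ · cos φ₂ , cos φ₁ · sin φ₂ − sin φ₁ · cos φ₂ · cos Δλ )
  = atan2(-0.47882, -0.26284) = -118.764° → normalised to [0°, 360°): 241.236°.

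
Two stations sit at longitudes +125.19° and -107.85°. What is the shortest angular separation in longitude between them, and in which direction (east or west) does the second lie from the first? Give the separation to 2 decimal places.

126.96° east

Raw difference: -107.85 − 125.19 = -233.04°.
Normalise into (−180°, 180°]: -233.04° + 360° = 126.96°.
Positive ⇒ the second point lies to the east; separation 126.96°.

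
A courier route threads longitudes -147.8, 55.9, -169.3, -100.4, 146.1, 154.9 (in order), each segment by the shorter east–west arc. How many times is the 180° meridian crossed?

Leg 1: -147.8° → +55.9°, shortest Δλ = -156.3° (west) — crosses 180°.
Leg 2: +55.9° → -169.3°, shortest Δλ = 134.8° (east) — crosses 180°.
Leg 3: -169.3° → -100.4°, shortest Δλ = 68.9° (east) — does not cross 180°.
Leg 4: -100.4° → +146.1°, shortest Δλ = -113.5° (west) — crosses 180°.
Leg 5: +146.1° → +154.9°, shortest Δλ = 8.8° (east) — does not cross 180°.
Total crossings: 3.

3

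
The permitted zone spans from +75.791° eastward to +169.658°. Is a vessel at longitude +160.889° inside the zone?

Yes

Band width going east from +75.791° to +169.658°: ((169.658 − 75.791) mod 360) = 93.867°.
Offset of +160.889° east of the west edge: ((160.889 − 75.791) mod 360) = 85.098°.
85.098° ≤ 93.867° ⇒ inside.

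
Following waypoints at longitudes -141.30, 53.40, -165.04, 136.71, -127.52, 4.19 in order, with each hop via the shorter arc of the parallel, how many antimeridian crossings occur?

4

Leg 1: -141.30° → +53.40°, shortest Δλ = -165.3° (west) — crosses 180°.
Leg 2: +53.40° → -165.04°, shortest Δλ = 141.56° (east) — crosses 180°.
Leg 3: -165.04° → +136.71°, shortest Δλ = -58.25° (west) — crosses 180°.
Leg 4: +136.71° → -127.52°, shortest Δλ = 95.77° (east) — crosses 180°.
Leg 5: -127.52° → +4.19°, shortest Δλ = 131.71° (east) — does not cross 180°.
Total crossings: 4.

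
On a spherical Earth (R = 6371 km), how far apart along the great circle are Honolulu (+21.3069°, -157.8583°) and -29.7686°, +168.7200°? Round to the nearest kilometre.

6712 km

Δλ = 168.7200 − -157.8583 = 326.5783°; wrapped into (−180°, 180°]: -33.4217°.
Δφ = -29.7686 − 21.3069 = -51.0755°.
a = sin²(Δφ/2) + cos φ₁ · cos φ₂ · sin²(Δλ/2) = 0.252716.
c = 2·atan2(√a, √(1−a)) = 1.05346 rad → d = 6371·c ≈ 6711.59 km.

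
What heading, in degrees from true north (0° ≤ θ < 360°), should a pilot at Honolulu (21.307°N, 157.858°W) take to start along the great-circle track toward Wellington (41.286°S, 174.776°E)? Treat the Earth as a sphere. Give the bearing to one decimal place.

Δλ = 174.776 − -157.858 = 332.634°; wrapped into (−180°, 180°]: -27.366°.
θ = atan2( sin Δλ · cos φ₂ , cos φ₁ · sin φ₂ − sin φ₁ · cos φ₂ · cos Δλ )
  = atan2(-0.34541, -0.85720) = -158.053° → normalised to [0°, 360°): 201.947°.

201.9°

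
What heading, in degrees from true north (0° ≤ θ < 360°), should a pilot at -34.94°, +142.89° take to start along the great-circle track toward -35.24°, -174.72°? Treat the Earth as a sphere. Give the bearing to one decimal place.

Δλ = -174.72 − 142.89 = -317.61°; wrapped into (−180°, 180°]: 42.39°.
θ = atan2( sin Δλ · cos φ₂ , cos φ₁ · sin φ₂ − sin φ₁ · cos φ₂ · cos Δλ )
  = atan2(0.55063, -0.12752) = 103.039° → normalised to [0°, 360°): 103.039°.

103.0°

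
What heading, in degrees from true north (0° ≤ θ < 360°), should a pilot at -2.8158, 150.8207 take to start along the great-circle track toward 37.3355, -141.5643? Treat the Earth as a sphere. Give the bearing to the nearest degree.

Δλ = -141.5643 − 150.8207 = -292.3850°; wrapped into (−180°, 180°]: 67.6150°.
θ = atan2( sin Δλ · cos φ₂ , cos φ₁ · sin φ₂ − sin φ₁ · cos φ₂ · cos Δλ )
  = atan2(0.73518, 0.62062) = 49.830° → normalised to [0°, 360°): 49.830°.

50°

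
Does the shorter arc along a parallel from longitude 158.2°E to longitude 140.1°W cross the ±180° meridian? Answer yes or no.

Naïve |-140.1 − 158.2| = 298.3° > 180°, so the shorter arc goes the other way round — across 180°.
Signed shortest Δλ = ((-140.1 − 158.2 + 180) mod 360) − 180 = 61.7°.
Going east by 61.7° from +158.2° passes through 180° before reaching -140.1°.

Yes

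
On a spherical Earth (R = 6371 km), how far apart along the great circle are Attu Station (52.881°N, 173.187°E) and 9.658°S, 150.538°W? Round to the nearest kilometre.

7758 km

Δλ = -150.538 − 173.187 = -323.725°; wrapped into (−180°, 180°]: 36.275°.
Δφ = -9.658 − 52.881 = -62.539°.
a = sin²(Δφ/2) + cos φ₁ · cos φ₂ · sin²(Δλ/2) = 0.327079.
c = 2·atan2(√a, √(1−a)) = 1.21766 rad → d = 6371·c ≈ 7757.72 km.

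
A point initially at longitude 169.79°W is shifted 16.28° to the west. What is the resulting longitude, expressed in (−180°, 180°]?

173.93°E

Start at -169.79°; shift −16.28° → -186.07°.
-186.07° lies outside (−180°, 180°]; add 360° → +173.93°.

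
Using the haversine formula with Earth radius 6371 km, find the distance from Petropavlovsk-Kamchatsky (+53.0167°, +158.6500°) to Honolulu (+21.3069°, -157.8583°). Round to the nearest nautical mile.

Δλ = -157.8583 − 158.6500 = -316.5083°; wrapped into (−180°, 180°]: 43.4917°.
Δφ = 21.3069 − 53.0167 = -31.7098°.
a = sin²(Δφ/2) + cos φ₁ · cos φ₂ · sin²(Δλ/2) = 0.151570.
c = 2·atan2(√a, √(1−a)) = 0.79979 rad → d = 6371·c ≈ 5095.44 km ≈ 2751.32 nmi.

2751 nmi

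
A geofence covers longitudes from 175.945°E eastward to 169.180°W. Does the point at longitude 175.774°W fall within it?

Band width going east from +175.945° to -169.180°: ((-169.180 − 175.945) mod 360) = 14.875°.
Offset of -175.774° east of the west edge: ((-175.774 − 175.945) mod 360) = 8.281°.
8.281° ≤ 14.875° ⇒ inside.

Yes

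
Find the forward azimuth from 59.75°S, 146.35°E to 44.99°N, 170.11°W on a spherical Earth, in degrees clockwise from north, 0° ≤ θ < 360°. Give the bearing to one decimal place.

Δλ = -170.11 − 146.35 = -316.46°; wrapped into (−180°, 180°]: 43.54°.
θ = atan2( sin Δλ · cos φ₂ , cos φ₁ · sin φ₂ − sin φ₁ · cos φ₂ · cos Δλ )
  = atan2(0.48718, 0.79902) = 31.372° → normalised to [0°, 360°): 31.372°.

31.4°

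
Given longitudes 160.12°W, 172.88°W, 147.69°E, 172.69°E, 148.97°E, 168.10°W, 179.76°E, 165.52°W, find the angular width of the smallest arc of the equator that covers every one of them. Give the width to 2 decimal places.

Sort the longitudes: -172.88°, -168.10°, -165.52°, -160.12°, +147.69°, +148.97°, +172.69°, +179.76°.
Eastward gaps between consecutive values (wrapping around): 4.78°, 2.58°, 5.40°, 307.81°, 1.28°, 23.72°, 7.07°, 7.36°.
Largest gap = 307.81° ⇒ minimal covering band is its complement: 360° − 307.81° = 52.19°.
Band runs from +147.69° eastward to -160.12°, crossing the antimeridian.

52.19°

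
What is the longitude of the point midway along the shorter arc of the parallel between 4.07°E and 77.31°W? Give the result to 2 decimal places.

Signed shortest Δλ from +4.07° to -77.31° is -81.38°.
Midpoint longitude = +4.07° + (-81.38°)/2 = +4.07° − 40.69° = -36.62°.

36.62°W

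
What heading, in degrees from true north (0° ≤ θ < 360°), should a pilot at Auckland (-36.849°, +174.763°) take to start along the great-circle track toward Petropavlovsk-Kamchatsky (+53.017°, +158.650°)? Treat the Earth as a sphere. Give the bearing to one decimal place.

Δλ = 158.650 − 174.763 = -16.113°.
θ = atan2( sin Δλ · cos φ₂ , cos φ₁ · sin φ₂ − sin φ₁ · cos φ₂ · cos Δλ )
  = atan2(-0.16696, 0.98582) = -9.612° → normalised to [0°, 360°): 350.388°.

350.4°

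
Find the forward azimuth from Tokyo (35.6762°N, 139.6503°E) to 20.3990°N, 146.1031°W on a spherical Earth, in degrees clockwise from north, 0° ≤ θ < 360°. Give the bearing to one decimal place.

Δλ = -146.1031 − 139.6503 = -285.7534°; wrapped into (−180°, 180°]: 74.2466°.
θ = atan2( sin Δλ · cos φ₂ , cos φ₁ · sin φ₂ − sin φ₁ · cos φ₂ · cos Δλ )
  = atan2(0.90208, 0.13473) = 81.505° → normalised to [0°, 360°): 81.505°.

81.5°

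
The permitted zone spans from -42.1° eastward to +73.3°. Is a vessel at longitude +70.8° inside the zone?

Band width going east from -42.1° to +73.3°: ((73.3 − -42.1) mod 360) = 115.4°.
Offset of +70.8° east of the west edge: ((70.8 − -42.1) mod 360) = 112.9°.
112.9° ≤ 115.4° ⇒ inside.

Yes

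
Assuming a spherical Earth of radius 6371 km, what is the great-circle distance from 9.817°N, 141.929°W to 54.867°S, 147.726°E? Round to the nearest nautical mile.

Δλ = 147.726 − -141.929 = 289.655°; wrapped into (−180°, 180°]: -70.345°.
Δφ = -54.867 − 9.817 = -64.684°.
a = sin²(Δφ/2) + cos φ₁ · cos φ₂ · sin²(Δλ/2) = 0.474355.
c = 2·atan2(√a, √(1−a)) = 1.51948 rad → d = 6371·c ≈ 9680.63 km ≈ 5227.12 nmi.

5227 nmi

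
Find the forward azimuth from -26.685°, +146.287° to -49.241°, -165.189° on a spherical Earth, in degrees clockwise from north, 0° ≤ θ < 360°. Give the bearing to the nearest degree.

135°

Δλ = -165.189 − 146.287 = -311.476°; wrapped into (−180°, 180°]: 48.524°.
θ = atan2( sin Δλ · cos φ₂ , cos φ₁ · sin φ₂ − sin φ₁ · cos φ₂ · cos Δλ )
  = atan2(0.48916, -0.48260) = 134.613° → normalised to [0°, 360°): 134.613°.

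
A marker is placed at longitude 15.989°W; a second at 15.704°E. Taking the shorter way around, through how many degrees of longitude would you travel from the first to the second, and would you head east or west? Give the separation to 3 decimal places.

31.693° east

Raw difference: 15.704 − -15.989 = 31.693°.
Normalise into (−180°, 180°]: 31.693° stays 31.693°.
Positive ⇒ the second point lies to the east; separation 31.693°.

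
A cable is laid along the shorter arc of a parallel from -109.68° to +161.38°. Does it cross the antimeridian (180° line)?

Naïve |161.38 − -109.68| = 271.06° > 180°, so the shorter arc goes the other way round — across 180°.
Signed shortest Δλ = ((161.38 − -109.68 + 180) mod 360) − 180 = -88.94°.
Going west by 88.94° from -109.68° passes through 180° before reaching +161.38°.

Yes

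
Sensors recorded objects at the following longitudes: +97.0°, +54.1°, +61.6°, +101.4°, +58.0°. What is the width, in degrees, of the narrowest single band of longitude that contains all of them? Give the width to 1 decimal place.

Sort the longitudes: +54.1°, +58.0°, +61.6°, +97.0°, +101.4°.
Eastward gaps between consecutive values (wrapping around): 3.9°, 3.6°, 35.4°, 4.4°, 312.7°.
Largest gap = 312.7° ⇒ minimal covering band is its complement: 360° − 312.7° = 47.3°.
Band runs from +54.1° eastward to +101.4°.

47.3°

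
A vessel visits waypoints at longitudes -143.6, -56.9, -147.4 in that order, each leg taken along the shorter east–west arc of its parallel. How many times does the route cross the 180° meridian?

0

Leg 1: -143.6° → -56.9°, shortest Δλ = 86.7° (east) — does not cross 180°.
Leg 2: -56.9° → -147.4°, shortest Δλ = -90.5° (west) — does not cross 180°.
Total crossings: 0.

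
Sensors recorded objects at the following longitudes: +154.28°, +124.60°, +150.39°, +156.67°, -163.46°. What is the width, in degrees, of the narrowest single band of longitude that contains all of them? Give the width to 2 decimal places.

71.94°

Sort the longitudes: -163.46°, +124.60°, +150.39°, +154.28°, +156.67°.
Eastward gaps between consecutive values (wrapping around): 288.06°, 25.79°, 3.89°, 2.39°, 39.87°.
Largest gap = 288.06° ⇒ minimal covering band is its complement: 360° − 288.06° = 71.94°.
Band runs from +124.60° eastward to -163.46°, crossing the antimeridian.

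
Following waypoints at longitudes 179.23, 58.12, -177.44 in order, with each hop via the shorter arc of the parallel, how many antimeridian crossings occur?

Leg 1: +179.23° → +58.12°, shortest Δλ = -121.11° (west) — does not cross 180°.
Leg 2: +58.12° → -177.44°, shortest Δλ = 124.44° (east) — crosses 180°.
Total crossings: 1.

1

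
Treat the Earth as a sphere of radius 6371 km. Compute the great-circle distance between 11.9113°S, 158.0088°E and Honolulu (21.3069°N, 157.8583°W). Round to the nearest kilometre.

6071 km

Δλ = -157.8583 − 158.0088 = -315.8671°; wrapped into (−180°, 180°]: 44.1329°.
Δφ = 21.3069 − -11.9113 = 33.2182°.
a = sin²(Δφ/2) + cos φ₁ · cos φ₂ · sin²(Δλ/2) = 0.210363.
c = 2·atan2(√a, √(1−a)) = 0.95296 rad → d = 6371·c ≈ 6071.30 km.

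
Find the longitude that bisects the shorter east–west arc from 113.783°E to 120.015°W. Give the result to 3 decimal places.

Signed shortest Δλ from +113.783° to -120.015° is +126.202°.
Midpoint longitude = +113.783° + (+126.202°)/2 = +113.783° + 63.101° = +176.884°.
(The naïve average (+113.783 + -120.015)/2 = -3.116° is on the wrong side of the globe.)

176.884°E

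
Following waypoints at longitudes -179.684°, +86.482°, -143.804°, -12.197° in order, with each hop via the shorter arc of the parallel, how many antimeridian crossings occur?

Leg 1: -179.684° → +86.482°, shortest Δλ = -93.834° (west) — crosses 180°.
Leg 2: +86.482° → -143.804°, shortest Δλ = 129.714° (east) — crosses 180°.
Leg 3: -143.804° → -12.197°, shortest Δλ = 131.607° (east) — does not cross 180°.
Total crossings: 2.

2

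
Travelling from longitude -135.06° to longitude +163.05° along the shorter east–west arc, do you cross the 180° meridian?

Naïve |163.05 − -135.06| = 298.11° > 180°, so the shorter arc goes the other way round — across 180°.
Signed shortest Δλ = ((163.05 − -135.06 + 180) mod 360) − 180 = -61.89°.
Going west by 61.89° from -135.06° passes through 180° before reaching +163.05°.

Yes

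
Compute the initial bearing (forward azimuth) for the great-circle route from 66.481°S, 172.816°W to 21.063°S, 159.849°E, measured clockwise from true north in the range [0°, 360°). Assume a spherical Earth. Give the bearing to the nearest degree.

Δλ = 159.849 − -172.816 = 332.665°; wrapped into (−180°, 180°]: -27.335°.
θ = atan2( sin Δλ · cos φ₂ , cos φ₁ · sin φ₂ − sin φ₁ · cos φ₂ · cos Δλ )
  = atan2(-0.42851, 0.61670) = -34.793° → normalised to [0°, 360°): 325.207°.

325°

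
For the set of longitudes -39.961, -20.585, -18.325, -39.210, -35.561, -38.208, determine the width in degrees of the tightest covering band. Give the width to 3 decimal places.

21.636°

Sort the longitudes: -39.961°, -39.210°, -38.208°, -35.561°, -20.585°, -18.325°.
Eastward gaps between consecutive values (wrapping around): 0.751°, 1.002°, 2.647°, 14.976°, 2.260°, 338.364°.
Largest gap = 338.364° ⇒ minimal covering band is its complement: 360° − 338.364° = 21.636°.
Band runs from -39.961° eastward to -18.325°.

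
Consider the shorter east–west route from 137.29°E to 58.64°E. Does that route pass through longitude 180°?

Signed shortest Δλ = ((58.64 − 137.29 + 180) mod 360) − 180 = -78.65°.
Going west by 78.65° from +137.29° reaches +58.64° without touching 180°.

No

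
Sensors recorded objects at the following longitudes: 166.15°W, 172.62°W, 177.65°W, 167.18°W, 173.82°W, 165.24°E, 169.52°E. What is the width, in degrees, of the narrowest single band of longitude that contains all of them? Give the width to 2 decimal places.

Sort the longitudes: -177.65°, -173.82°, -172.62°, -167.18°, -166.15°, +165.24°, +169.52°.
Eastward gaps between consecutive values (wrapping around): 3.83°, 1.20°, 5.44°, 1.03°, 331.39°, 4.28°, 12.83°.
Largest gap = 331.39° ⇒ minimal covering band is its complement: 360° − 331.39° = 28.61°.
Band runs from +165.24° eastward to -166.15°, crossing the antimeridian.

28.61°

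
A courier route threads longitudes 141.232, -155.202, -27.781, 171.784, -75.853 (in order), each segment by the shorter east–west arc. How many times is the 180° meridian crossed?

3

Leg 1: +141.232° → -155.202°, shortest Δλ = 63.566° (east) — crosses 180°.
Leg 2: -155.202° → -27.781°, shortest Δλ = 127.421° (east) — does not cross 180°.
Leg 3: -27.781° → +171.784°, shortest Δλ = -160.435° (west) — crosses 180°.
Leg 4: +171.784° → -75.853°, shortest Δλ = 112.363° (east) — crosses 180°.
Total crossings: 3.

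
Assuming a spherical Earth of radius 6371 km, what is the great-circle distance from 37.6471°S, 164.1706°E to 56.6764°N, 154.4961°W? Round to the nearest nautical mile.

Δλ = -154.4961 − 164.1706 = -318.6667°; wrapped into (−180°, 180°]: 41.3333°.
Δφ = 56.6764 − -37.6471 = 94.3235°.
a = sin²(Δφ/2) + cos φ₁ · cos φ₂ · sin²(Δλ/2) = 0.591875.
c = 2·atan2(√a, √(1−a)) = 1.75560 rad → d = 6371·c ≈ 11184.91 km ≈ 6039.37 nmi.

6039 nmi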